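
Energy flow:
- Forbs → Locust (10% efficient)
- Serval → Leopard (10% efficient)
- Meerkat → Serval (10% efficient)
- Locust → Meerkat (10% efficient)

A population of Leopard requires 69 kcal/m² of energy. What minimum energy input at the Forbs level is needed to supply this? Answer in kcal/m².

690000 kcal/m²

Cumulative transfer efficiency: 0.1 × 0.1 × 0.1 × 0.1 = 0.0001
Forbs energy = 69 / 0.0001 = 690000 kcal/m²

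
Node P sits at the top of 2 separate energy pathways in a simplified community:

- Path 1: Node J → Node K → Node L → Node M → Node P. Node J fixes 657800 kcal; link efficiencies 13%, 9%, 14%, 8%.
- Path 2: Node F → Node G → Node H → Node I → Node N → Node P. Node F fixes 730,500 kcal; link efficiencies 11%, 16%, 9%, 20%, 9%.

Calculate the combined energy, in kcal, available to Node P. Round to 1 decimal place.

107.0 kcal

Path 1: 657800 × 0.13 × 0.09 × 0.14 × 0.08 = 86.198112 kcal
Path 2: 730500 × 0.11 × 0.16 × 0.09 × 0.2 × 0.09 = 20.828016 kcal
Total at Node P: 86.198112 + 20.828016 = 107.026128 kcal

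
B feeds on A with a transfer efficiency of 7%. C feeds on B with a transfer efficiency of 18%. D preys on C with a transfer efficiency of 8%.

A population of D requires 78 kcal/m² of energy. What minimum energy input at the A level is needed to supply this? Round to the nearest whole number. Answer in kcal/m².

77381 kcal/m²

Cumulative transfer efficiency: 0.07 × 0.18 × 0.08 = 0.001008
A energy = 78 / 0.001008 = 77381 kcal/m²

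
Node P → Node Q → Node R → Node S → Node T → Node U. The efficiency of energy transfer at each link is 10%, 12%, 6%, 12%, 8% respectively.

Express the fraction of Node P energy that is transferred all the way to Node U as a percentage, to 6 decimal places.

0.000691%

Product of link efficiencies: 0.1 × 0.12 × 0.06 × 0.12 × 0.08 = 0.000006912
As a percentage: 0.000006912 × 100 = 0.000691%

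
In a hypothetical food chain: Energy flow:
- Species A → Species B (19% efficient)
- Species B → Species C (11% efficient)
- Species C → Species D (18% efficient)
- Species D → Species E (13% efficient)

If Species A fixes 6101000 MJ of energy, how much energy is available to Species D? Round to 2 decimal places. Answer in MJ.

22951.96 MJ

Species B: 6101000 × 0.19 = 1159190 MJ
Species C: 1159190 × 0.11 = 127510.9 MJ
Species D: 127510.9 × 0.18 = 22951.962 MJ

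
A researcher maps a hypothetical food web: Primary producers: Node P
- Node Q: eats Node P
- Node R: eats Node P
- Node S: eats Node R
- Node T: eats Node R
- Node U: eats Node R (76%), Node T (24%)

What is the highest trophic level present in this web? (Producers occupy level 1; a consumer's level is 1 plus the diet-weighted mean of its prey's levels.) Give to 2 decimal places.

Node Q: 1 + 1 = 2
Node R: 1 + 1 = 2
Node S: 1 + 2 = 3
Node T: 1 + 2 = 3
Node U: 1 + (0.76×2 + 0.24×3) = 3.24

3.24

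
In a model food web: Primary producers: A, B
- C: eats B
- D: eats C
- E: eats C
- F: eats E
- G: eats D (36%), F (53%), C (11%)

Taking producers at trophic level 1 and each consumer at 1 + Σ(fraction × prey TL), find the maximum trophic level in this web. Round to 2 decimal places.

C: 1 + 1 = 2
D: 1 + 2 = 3
E: 1 + 2 = 3
F: 1 + 3 = 4
G: 1 + (0.36×3 + 0.53×4 + 0.11×2) = 4.42

4.42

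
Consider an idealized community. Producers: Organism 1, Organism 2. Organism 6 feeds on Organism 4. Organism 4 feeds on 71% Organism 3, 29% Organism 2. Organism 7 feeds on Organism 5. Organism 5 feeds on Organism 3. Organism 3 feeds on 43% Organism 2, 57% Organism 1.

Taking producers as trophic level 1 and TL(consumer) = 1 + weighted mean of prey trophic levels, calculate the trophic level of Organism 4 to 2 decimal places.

2.71

Organism 3: 1 + (0.43×1 + 0.57×1) = 2
Organism 4: 1 + (0.71×2 + 0.29×1) = 2.71
Organism 5: 1 + 2 = 3
Organism 6: 1 + 2.71 = 3.71
Organism 7: 1 + 3 = 4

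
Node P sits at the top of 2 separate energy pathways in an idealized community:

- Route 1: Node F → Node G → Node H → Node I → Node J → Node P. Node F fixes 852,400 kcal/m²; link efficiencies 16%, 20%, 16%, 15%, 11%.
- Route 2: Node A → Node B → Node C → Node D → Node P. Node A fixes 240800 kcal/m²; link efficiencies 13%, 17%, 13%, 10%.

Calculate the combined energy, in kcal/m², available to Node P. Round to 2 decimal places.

Route 1: 852400 × 0.16 × 0.2 × 0.16 × 0.15 × 0.11 = 72.010752 kcal/m²
Route 2: 240800 × 0.13 × 0.17 × 0.13 × 0.1 = 69.18184 kcal/m²
Total at Node P: 72.010752 + 69.18184 = 141.192592 kcal/m²

141.19 kcal/m²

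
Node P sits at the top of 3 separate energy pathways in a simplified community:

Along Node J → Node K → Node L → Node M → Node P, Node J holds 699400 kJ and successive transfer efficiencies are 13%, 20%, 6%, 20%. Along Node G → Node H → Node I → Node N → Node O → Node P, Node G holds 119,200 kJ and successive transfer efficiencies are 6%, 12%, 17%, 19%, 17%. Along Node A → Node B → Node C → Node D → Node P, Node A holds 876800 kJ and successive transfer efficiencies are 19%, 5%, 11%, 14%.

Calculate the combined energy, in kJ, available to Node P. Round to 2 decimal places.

351.20 kJ

Via Node J: 699400 × 0.13 × 0.2 × 0.06 × 0.2 = 218.2128 kJ
Via Node G: 119200 × 0.06 × 0.12 × 0.17 × 0.19 × 0.17 = 4.71259584 kJ
Via Node A: 876800 × 0.19 × 0.05 × 0.11 × 0.14 = 128.27584 kJ
Total at Node P: 218.2128 + 4.71259584 + 128.27584 = 351.20123584 kJ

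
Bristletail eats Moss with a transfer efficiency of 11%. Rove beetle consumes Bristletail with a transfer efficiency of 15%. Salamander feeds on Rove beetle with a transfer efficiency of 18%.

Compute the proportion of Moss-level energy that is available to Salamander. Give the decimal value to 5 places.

0.00297

Product of link efficiencies: 0.11 × 0.15 × 0.18 = 0.00297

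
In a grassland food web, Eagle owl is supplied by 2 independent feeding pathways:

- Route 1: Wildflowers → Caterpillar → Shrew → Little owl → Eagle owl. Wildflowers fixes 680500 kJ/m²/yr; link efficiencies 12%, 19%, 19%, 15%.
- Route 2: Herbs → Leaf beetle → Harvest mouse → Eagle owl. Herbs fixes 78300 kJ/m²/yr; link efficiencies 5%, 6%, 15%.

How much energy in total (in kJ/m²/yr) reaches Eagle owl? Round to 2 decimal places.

Route 1: 680500 × 0.12 × 0.19 × 0.19 × 0.15 = 442.1889 kJ/m²/yr
Route 2: 78300 × 0.05 × 0.06 × 0.15 = 35.235 kJ/m²/yr
Total at Eagle owl: 442.1889 + 35.235 = 477.4239 kJ/m²/yr

477.42 kJ/m²/yr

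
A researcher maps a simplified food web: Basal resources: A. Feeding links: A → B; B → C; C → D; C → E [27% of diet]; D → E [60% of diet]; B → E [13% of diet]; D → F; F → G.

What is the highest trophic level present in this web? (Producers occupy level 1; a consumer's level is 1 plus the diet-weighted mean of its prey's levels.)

B: 1 + 1 = 2
C: 1 + 2 = 3
D: 1 + 3 = 4
E: 1 + (0.27×3 + 0.6×4 + 0.13×2) = 4.47
F: 1 + 4 = 5
G: 1 + 5 = 6

6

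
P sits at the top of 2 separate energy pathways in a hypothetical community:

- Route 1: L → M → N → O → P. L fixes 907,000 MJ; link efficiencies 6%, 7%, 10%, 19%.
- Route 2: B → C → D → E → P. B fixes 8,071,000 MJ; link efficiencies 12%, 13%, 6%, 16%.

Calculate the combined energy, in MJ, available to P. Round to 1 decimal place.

Route 1: 907000 × 0.06 × 0.07 × 0.1 × 0.19 = 72.3786 MJ
Route 2: 8071000 × 0.12 × 0.13 × 0.06 × 0.16 = 1208.71296 MJ
Total at P: 72.3786 + 1208.71296 = 1281.09156 MJ

1281.1 MJ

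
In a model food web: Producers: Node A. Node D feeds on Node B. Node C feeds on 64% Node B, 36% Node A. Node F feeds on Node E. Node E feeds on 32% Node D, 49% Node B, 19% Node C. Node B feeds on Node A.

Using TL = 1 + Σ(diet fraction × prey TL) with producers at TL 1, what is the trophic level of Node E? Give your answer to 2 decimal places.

3.44

Node B: 1 + 1 = 2
Node C: 1 + (0.64×2 + 0.36×1) = 2.64
Node D: 1 + 2 = 3
Node E: 1 + (0.32×3 + 0.49×2 + 0.19×2.64) = 3.4416
Node F: 1 + 3.4416 = 4.4416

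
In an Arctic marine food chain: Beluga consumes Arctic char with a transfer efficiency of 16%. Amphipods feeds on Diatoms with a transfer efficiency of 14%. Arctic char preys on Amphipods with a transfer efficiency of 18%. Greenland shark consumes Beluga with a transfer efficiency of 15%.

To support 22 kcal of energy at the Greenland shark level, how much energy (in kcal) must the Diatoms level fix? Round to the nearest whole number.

36376 kcal

Cumulative transfer efficiency: 0.14 × 0.18 × 0.16 × 0.15 = 0.0006048
Diatoms energy = 22 / 0.0006048 = 36376 kcal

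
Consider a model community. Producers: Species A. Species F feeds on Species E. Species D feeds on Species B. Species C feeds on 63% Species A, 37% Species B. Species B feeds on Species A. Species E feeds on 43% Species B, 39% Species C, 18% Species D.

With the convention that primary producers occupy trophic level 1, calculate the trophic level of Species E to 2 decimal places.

3.32

Species B: 1 + 1 = 2
Species C: 1 + (0.63×1 + 0.37×2) = 2.37
Species D: 1 + 2 = 3
Species E: 1 + (0.43×2 + 0.39×2.37 + 0.18×3) = 3.3243
Species F: 1 + 3.3243 = 4.3243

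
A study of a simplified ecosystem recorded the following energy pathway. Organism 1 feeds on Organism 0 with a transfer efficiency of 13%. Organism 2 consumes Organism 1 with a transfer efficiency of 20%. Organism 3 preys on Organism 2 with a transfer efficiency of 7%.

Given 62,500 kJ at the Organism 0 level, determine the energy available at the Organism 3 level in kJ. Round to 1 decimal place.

113.8 kJ

Organism 1: 62500 × 0.13 = 8125 kJ
Organism 2: 8125 × 0.2 = 1625 kJ
Organism 3: 1625 × 0.07 = 113.75 kJ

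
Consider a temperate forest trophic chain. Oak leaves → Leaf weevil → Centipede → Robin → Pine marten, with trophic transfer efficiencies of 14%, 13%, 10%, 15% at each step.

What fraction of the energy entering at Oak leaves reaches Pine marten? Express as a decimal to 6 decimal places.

0.000273

Product of link efficiencies: 0.14 × 0.13 × 0.1 × 0.15 = 0.000273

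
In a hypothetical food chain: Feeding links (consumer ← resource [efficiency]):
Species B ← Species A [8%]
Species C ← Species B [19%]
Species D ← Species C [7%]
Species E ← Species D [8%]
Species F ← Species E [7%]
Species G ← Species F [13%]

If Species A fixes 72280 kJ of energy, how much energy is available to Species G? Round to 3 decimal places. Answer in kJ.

Species B: 72280 × 0.08 = 5782.4 kJ
Species C: 5782.4 × 0.19 = 1098.656 kJ
Species D: 1098.656 × 0.07 = 76.90592 kJ
Species E: 76.90592 × 0.08 = 6.1524736 kJ
Species F: 6.1524736 × 0.07 = 0.430673152 kJ
Species G: 0.430673152 × 0.13 = 0.05598750976 kJ

0.056 kJ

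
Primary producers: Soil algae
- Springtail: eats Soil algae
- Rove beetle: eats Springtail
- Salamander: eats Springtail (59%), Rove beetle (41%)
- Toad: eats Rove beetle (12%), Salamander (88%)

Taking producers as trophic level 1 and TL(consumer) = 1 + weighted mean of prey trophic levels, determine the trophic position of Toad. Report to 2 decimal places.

Springtail: 1 + 1 = 2
Rove beetle: 1 + 2 = 3
Salamander: 1 + (0.59×2 + 0.41×3) = 3.41
Toad: 1 + (0.12×3 + 0.88×3.41) = 4.3608

4.36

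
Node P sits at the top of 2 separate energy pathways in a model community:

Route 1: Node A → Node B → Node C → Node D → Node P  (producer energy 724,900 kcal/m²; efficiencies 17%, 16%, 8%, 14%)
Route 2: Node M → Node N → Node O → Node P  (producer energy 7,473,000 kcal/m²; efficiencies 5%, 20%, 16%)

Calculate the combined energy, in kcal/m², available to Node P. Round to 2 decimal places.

12177.63 kcal/m²

Route 1: 724900 × 0.17 × 0.16 × 0.08 × 0.14 = 220.833536 kcal/m²
Route 2: 7473000 × 0.05 × 0.2 × 0.16 = 11956.8 kcal/m²
Total at Node P: 220.833536 + 11956.8 = 12177.633536 kcal/m²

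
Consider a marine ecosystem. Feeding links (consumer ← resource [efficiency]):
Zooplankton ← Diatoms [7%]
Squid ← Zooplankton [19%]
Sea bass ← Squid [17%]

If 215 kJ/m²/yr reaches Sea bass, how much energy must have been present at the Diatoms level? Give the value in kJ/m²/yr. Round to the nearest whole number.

Cumulative transfer efficiency: 0.07 × 0.19 × 0.17 = 0.002261
Diatoms energy = 215 / 0.002261 = 95091 kJ/m²/yr

95091 kJ/m²/yr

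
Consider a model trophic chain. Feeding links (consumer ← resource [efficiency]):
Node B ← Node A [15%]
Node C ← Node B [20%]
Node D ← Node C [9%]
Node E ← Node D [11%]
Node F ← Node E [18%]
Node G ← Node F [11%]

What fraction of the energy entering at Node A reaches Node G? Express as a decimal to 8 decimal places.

0.00000588

Product of link efficiencies: 0.15 × 0.2 × 0.09 × 0.11 × 0.18 × 0.11 = 0.0000058806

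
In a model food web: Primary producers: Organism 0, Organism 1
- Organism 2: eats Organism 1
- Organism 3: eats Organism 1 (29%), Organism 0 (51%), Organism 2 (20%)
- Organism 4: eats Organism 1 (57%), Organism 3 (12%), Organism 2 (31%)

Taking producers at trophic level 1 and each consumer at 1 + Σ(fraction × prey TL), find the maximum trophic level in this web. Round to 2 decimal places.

Organism 2: 1 + 1 = 2
Organism 3: 1 + (0.29×1 + 0.51×1 + 0.2×2) = 2.2
Organism 4: 1 + (0.57×1 + 0.12×2.2 + 0.31×2) = 2.454

2.45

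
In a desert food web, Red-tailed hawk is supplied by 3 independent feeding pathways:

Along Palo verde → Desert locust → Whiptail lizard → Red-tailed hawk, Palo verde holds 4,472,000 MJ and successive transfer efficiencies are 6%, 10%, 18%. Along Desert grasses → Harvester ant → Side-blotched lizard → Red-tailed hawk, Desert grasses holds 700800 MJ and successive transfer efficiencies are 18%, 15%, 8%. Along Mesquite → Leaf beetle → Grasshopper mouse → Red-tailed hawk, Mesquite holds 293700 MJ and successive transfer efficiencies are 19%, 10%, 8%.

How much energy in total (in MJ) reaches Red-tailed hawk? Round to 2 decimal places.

Via Palo verde: 4472000 × 0.06 × 0.1 × 0.18 = 4829.76 MJ
Via Desert grasses: 700800 × 0.18 × 0.15 × 0.08 = 1513.728 MJ
Via Mesquite: 293700 × 0.19 × 0.1 × 0.08 = 446.424 MJ
Total at Red-tailed hawk: 4829.76 + 1513.728 + 446.424 = 6789.912 MJ

6789.91 MJ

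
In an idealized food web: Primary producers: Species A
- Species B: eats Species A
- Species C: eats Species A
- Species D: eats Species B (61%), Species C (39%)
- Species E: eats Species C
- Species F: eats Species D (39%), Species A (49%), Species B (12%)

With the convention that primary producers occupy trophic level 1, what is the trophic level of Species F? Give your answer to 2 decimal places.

Species B: 1 + 1 = 2
Species C: 1 + 1 = 2
Species D: 1 + (0.61×2 + 0.39×2) = 3
Species E: 1 + 2 = 3
Species F: 1 + (0.39×3 + 0.49×1 + 0.12×2) = 2.9

2.90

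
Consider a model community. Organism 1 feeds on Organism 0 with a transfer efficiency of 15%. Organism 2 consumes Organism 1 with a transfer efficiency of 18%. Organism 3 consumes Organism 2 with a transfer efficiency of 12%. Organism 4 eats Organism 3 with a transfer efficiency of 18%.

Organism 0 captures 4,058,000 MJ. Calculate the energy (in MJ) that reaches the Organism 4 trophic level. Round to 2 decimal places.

Organism 1: 4058000 × 0.15 = 608700 MJ
Organism 2: 608700 × 0.18 = 109566 MJ
Organism 3: 109566 × 0.12 = 13147.92 MJ
Organism 4: 13147.92 × 0.18 = 2366.6256 MJ

2366.63 MJ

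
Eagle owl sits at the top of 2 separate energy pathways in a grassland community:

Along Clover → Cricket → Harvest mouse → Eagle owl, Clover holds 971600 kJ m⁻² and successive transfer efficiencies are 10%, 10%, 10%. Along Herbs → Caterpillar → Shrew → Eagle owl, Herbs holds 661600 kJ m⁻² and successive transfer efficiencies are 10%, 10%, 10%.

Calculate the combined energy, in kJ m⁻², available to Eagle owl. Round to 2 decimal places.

Via Clover: 971600 × 0.1 × 0.1 × 0.1 = 971.6 kJ m⁻²
Via Herbs: 661600 × 0.1 × 0.1 × 0.1 = 661.6 kJ m⁻²
Total at Eagle owl: 971.6 + 661.6 = 1633.2 kJ m⁻²

1633.20 kJ m⁻²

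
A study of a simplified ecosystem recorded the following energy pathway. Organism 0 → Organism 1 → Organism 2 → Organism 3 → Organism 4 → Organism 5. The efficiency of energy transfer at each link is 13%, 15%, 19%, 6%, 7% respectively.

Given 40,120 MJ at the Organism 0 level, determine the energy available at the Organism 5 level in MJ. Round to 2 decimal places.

Organism 1: 40120 × 0.13 = 5215.6 MJ
Organism 2: 5215.6 × 0.15 = 782.34 MJ
Organism 3: 782.34 × 0.19 = 148.6446 MJ
Organism 4: 148.6446 × 0.06 = 8.918676 MJ
Organism 5: 8.918676 × 0.07 = 0.62430732 MJ

0.62 MJ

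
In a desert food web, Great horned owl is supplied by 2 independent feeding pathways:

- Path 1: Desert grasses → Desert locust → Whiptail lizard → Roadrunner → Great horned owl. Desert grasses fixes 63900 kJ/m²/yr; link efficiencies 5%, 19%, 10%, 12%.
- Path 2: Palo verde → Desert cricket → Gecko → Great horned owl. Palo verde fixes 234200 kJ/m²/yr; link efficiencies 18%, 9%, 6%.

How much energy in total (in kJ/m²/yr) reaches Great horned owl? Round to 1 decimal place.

234.9 kJ/m²/yr

Path 1: 63900 × 0.05 × 0.19 × 0.1 × 0.12 = 7.2846 kJ/m²/yr
Path 2: 234200 × 0.18 × 0.09 × 0.06 = 227.6424 kJ/m²/yr
Total at Great horned owl: 7.2846 + 227.6424 = 234.927 kJ/m²/yr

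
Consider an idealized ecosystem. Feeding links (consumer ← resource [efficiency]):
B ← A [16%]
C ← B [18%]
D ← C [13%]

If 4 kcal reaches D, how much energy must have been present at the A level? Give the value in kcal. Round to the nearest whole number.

Cumulative transfer efficiency: 0.16 × 0.18 × 0.13 = 0.003744
A energy = 4 / 0.003744 = 1068 kcal

1068 kcal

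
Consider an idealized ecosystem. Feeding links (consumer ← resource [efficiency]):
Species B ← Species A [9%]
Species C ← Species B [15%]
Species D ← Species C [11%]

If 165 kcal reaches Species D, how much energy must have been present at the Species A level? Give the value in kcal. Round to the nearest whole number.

Cumulative transfer efficiency: 0.09 × 0.15 × 0.11 = 0.001485
Species A energy = 165 / 0.001485 = 111111 kcal

111111 kcal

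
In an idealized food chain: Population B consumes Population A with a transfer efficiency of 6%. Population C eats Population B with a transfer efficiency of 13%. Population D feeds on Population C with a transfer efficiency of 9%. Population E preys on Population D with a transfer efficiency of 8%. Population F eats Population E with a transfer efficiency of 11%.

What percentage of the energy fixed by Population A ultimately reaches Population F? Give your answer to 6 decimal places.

Product of link efficiencies: 0.06 × 0.13 × 0.09 × 0.08 × 0.11 = 0.0000061776
As a percentage: 0.0000061776 × 100 = 0.000618%

0.000618%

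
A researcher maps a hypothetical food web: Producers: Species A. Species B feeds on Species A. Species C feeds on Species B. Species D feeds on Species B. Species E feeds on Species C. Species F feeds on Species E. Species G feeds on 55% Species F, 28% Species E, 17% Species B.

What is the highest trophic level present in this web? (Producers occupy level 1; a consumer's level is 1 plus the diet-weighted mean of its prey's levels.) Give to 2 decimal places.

5.21

Species B: 1 + 1 = 2
Species C: 1 + 2 = 3
Species D: 1 + 2 = 3
Species E: 1 + 3 = 4
Species F: 1 + 4 = 5
Species G: 1 + (0.55×5 + 0.28×4 + 0.17×2) = 5.21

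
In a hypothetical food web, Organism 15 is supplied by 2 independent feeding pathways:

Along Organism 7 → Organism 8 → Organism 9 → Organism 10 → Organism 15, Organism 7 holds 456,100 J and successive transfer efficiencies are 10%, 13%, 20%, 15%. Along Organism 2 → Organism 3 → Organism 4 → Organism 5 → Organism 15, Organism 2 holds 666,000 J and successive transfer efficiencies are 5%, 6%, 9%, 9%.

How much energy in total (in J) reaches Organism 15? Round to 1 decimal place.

Via Organism 7: 456100 × 0.1 × 0.13 × 0.2 × 0.15 = 177.879 J
Via Organism 2: 666000 × 0.05 × 0.06 × 0.09 × 0.09 = 16.1838 J
Total at Organism 15: 177.879 + 16.1838 = 194.0628 J

194.1 J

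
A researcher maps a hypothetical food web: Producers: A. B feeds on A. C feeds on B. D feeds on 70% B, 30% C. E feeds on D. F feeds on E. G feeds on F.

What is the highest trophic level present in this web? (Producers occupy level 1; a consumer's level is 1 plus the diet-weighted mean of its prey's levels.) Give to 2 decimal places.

B: 1 + 1 = 2
C: 1 + 2 = 3
D: 1 + (0.7×2 + 0.3×3) = 3.3
E: 1 + 3.3 = 4.3
F: 1 + 4.3 = 5.3
G: 1 + 5.3 = 6.3

6.30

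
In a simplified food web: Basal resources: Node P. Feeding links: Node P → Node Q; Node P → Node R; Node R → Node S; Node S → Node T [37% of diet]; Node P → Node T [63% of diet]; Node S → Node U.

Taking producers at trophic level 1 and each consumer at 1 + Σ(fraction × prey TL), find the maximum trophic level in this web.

4

Node Q: 1 + 1 = 2
Node R: 1 + 1 = 2
Node S: 1 + 2 = 3
Node T: 1 + (0.37×3 + 0.63×1) = 2.74
Node U: 1 + 3 = 4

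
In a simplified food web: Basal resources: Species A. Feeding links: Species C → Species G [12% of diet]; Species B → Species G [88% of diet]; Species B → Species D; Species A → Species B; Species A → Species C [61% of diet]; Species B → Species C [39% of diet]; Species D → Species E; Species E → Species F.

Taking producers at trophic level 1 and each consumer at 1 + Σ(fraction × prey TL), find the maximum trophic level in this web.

5

Species B: 1 + 1 = 2
Species C: 1 + (0.61×1 + 0.39×2) = 2.39
Species D: 1 + 2 = 3
Species E: 1 + 3 = 4
Species F: 1 + 4 = 5
Species G: 1 + (0.12×2.39 + 0.88×2) = 3.0468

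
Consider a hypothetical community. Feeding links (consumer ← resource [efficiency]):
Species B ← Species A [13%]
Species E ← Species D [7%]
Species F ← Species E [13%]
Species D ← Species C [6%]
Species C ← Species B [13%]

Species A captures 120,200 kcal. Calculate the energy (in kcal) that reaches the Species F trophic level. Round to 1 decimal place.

1.1 kcal

Species B: 120200 × 0.13 = 15626 kcal
Species C: 15626 × 0.13 = 2031.38 kcal
Species D: 2031.38 × 0.06 = 121.8828 kcal
Species E: 121.8828 × 0.07 = 8.531796 kcal
Species F: 8.531796 × 0.13 = 1.10913348 kcal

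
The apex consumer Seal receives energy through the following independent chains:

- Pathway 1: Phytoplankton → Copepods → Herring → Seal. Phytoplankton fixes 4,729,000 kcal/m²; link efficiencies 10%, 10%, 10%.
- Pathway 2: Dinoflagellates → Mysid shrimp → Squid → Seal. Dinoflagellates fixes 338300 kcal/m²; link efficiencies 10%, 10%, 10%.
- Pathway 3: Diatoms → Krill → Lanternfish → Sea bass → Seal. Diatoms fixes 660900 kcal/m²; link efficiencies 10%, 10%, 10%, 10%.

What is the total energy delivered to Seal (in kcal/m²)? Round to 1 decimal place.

5133.4 kcal/m²

Pathway 1: 4729000 × 0.1 × 0.1 × 0.1 = 4729 kcal/m²
Pathway 2: 338300 × 0.1 × 0.1 × 0.1 = 338.3 kcal/m²
Pathway 3: 660900 × 0.1 × 0.1 × 0.1 × 0.1 = 66.09 kcal/m²
Total at Seal: 4729 + 338.3 + 66.09 = 5133.39 kcal/m²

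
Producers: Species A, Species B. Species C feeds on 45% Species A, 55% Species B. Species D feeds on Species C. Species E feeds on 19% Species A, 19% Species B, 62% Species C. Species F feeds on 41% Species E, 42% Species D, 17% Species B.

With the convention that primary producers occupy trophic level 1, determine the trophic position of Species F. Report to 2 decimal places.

3.50

Species C: 1 + (0.45×1 + 0.55×1) = 2
Species D: 1 + 2 = 3
Species E: 1 + (0.19×1 + 0.19×1 + 0.62×2) = 2.62
Species F: 1 + (0.41×2.62 + 0.42×3 + 0.17×1) = 3.5042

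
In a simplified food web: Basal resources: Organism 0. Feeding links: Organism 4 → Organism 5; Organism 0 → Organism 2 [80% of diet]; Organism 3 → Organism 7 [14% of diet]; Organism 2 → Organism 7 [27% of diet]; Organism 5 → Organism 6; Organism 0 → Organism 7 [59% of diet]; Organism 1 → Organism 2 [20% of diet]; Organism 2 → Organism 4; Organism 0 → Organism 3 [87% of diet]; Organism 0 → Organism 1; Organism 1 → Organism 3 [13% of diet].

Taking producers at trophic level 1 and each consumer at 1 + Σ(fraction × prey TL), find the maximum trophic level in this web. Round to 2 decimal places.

5.20

Organism 1: 1 + 1 = 2
Organism 2: 1 + (0.2×2 + 0.8×1) = 2.2
Organism 3: 1 + (0.87×1 + 0.13×2) = 2.13
Organism 4: 1 + 2.2 = 3.2
Organism 5: 1 + 3.2 = 4.2
Organism 6: 1 + 4.2 = 5.2
Organism 7: 1 + (0.59×1 + 0.14×2.13 + 0.27×2.2) = 2.4822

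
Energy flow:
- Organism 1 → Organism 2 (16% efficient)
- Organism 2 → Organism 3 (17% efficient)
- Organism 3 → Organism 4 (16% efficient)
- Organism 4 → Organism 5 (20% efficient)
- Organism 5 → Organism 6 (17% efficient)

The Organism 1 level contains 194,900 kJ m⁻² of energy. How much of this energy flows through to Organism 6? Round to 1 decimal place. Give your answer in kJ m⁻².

28.8 kJ m⁻²

Organism 2: 194900 × 0.16 = 31184 kJ m⁻²
Organism 3: 31184 × 0.17 = 5301.28 kJ m⁻²
Organism 4: 5301.28 × 0.16 = 848.2048 kJ m⁻²
Organism 5: 848.2048 × 0.2 = 169.64096 kJ m⁻²
Organism 6: 169.64096 × 0.17 = 28.8389632 kJ m⁻²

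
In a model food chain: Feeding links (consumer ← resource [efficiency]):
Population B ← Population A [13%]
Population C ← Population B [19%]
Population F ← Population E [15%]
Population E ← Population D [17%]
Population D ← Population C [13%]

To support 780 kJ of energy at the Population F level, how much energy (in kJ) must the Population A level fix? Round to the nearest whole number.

9526078 kJ

Cumulative transfer efficiency: 0.13 × 0.19 × 0.13 × 0.17 × 0.15 = 0.0000818805
Population A energy = 780 / 0.0000818805 = 9526078 kJ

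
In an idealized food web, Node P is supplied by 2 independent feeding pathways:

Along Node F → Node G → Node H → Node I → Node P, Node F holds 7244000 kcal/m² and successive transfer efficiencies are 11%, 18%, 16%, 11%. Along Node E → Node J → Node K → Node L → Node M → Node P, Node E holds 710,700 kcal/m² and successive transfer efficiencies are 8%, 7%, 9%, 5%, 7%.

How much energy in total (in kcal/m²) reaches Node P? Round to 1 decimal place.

2525.6 kcal/m²

Via Node F: 7244000 × 0.11 × 0.18 × 0.16 × 0.11 = 2524.38912 kcal/m²
Via Node E: 710700 × 0.08 × 0.07 × 0.09 × 0.05 × 0.07 = 1.2536748 kcal/m²
Total at Node P: 2524.38912 + 1.2536748 = 2525.6427948 kcal/m²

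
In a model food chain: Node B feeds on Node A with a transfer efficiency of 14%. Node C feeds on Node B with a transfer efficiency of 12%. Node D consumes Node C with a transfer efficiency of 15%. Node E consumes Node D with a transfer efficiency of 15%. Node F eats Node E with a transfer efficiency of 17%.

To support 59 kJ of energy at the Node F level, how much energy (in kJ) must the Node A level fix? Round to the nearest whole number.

918145 kJ

Cumulative transfer efficiency: 0.14 × 0.12 × 0.15 × 0.15 × 0.17 = 0.00006426
Node A energy = 59 / 0.00006426 = 918145 kJ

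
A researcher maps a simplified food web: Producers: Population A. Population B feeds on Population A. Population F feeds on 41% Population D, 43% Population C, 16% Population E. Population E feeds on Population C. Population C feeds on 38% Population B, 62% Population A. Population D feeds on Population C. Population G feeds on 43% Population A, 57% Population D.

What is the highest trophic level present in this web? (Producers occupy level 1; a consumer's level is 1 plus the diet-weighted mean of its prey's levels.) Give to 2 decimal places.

Population B: 1 + 1 = 2
Population C: 1 + (0.38×2 + 0.62×1) = 2.38
Population D: 1 + 2.38 = 3.38
Population E: 1 + 2.38 = 3.38
Population F: 1 + (0.41×3.38 + 0.43×2.38 + 0.16×3.38) = 3.95
Population G: 1 + (0.43×1 + 0.57×3.38) = 3.3566

3.95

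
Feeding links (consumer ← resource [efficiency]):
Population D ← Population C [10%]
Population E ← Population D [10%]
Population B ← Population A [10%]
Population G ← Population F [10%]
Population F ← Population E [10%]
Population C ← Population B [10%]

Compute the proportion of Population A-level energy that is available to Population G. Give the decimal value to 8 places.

Product of link efficiencies: 0.1 × 0.1 × 0.1 × 0.1 × 0.1 × 0.1 = 0.000001

0.00000100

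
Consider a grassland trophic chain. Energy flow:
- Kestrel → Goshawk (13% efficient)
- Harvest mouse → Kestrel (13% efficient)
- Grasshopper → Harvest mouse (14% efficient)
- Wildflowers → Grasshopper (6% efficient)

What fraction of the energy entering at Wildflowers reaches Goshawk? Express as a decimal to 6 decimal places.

0.000142

Product of link efficiencies: 0.06 × 0.14 × 0.13 × 0.13 = 0.00014196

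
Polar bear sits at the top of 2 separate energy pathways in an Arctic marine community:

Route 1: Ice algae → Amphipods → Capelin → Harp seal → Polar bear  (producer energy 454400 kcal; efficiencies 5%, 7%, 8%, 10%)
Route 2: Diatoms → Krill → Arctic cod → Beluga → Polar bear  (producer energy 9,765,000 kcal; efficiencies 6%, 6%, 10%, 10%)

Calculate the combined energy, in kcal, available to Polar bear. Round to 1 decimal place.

Route 1: 454400 × 0.05 × 0.07 × 0.08 × 0.1 = 12.7232 kcal
Route 2: 9765000 × 0.06 × 0.06 × 0.1 × 0.1 = 351.54 kcal
Total at Polar bear: 12.7232 + 351.54 = 364.2632 kcal

364.3 kcal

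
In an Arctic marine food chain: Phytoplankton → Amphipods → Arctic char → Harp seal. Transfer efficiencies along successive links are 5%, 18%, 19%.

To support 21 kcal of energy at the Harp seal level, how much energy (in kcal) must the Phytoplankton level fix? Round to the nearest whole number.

12281 kcal

Cumulative transfer efficiency: 0.05 × 0.18 × 0.19 = 0.00171
Phytoplankton energy = 21 / 0.00171 = 12281 kcal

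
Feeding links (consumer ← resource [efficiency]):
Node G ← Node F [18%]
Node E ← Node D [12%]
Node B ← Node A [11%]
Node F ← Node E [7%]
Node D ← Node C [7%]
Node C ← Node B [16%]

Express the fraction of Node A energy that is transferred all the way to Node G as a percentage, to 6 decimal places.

Product of link efficiencies: 0.11 × 0.16 × 0.07 × 0.12 × 0.07 × 0.18 = 0.000001862784
As a percentage: 0.000001862784 × 100 = 0.000186%

0.000186%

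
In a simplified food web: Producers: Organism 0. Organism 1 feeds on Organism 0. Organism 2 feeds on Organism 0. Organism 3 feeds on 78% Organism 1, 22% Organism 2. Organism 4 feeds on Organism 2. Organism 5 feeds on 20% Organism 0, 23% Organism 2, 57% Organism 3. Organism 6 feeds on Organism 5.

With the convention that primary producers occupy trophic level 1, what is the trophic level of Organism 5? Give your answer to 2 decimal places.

3.37

Organism 1: 1 + 1 = 2
Organism 2: 1 + 1 = 2
Organism 3: 1 + (0.78×2 + 0.22×2) = 3
Organism 4: 1 + 2 = 3
Organism 5: 1 + (0.2×1 + 0.23×2 + 0.57×3) = 3.37
Organism 6: 1 + 3.37 = 4.37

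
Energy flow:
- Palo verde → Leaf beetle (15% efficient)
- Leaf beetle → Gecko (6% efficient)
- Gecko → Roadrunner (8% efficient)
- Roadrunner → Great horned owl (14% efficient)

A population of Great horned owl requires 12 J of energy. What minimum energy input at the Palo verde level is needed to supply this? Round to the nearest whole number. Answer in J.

119048 J

Cumulative transfer efficiency: 0.15 × 0.06 × 0.08 × 0.14 = 0.0001008
Palo verde energy = 12 / 0.0001008 = 119048 J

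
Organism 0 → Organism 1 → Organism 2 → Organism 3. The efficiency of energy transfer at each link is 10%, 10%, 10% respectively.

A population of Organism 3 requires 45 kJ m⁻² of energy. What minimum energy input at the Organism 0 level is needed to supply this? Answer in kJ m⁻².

45000 kJ m⁻²

Cumulative transfer efficiency: 0.1 × 0.1 × 0.1 = 0.001
Organism 0 energy = 45 / 0.001 = 45000 kJ m⁻²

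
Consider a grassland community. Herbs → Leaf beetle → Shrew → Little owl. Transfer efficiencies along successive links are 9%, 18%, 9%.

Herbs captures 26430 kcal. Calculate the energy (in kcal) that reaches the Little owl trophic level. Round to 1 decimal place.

38.5 kcal

Leaf beetle: 26430 × 0.09 = 2378.7 kcal
Shrew: 2378.7 × 0.18 = 428.166 kcal
Little owl: 428.166 × 0.09 = 38.53494 kcal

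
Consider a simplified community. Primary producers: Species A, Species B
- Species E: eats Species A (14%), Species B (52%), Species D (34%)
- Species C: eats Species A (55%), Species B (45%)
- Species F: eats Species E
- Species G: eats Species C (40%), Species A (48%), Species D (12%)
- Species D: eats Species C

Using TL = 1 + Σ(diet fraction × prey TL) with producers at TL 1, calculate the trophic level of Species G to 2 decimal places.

2.64

Species C: 1 + (0.55×1 + 0.45×1) = 2
Species D: 1 + 2 = 3
Species E: 1 + (0.14×1 + 0.52×1 + 0.34×3) = 2.68
Species F: 1 + 2.68 = 3.68
Species G: 1 + (0.4×2 + 0.48×1 + 0.12×3) = 2.64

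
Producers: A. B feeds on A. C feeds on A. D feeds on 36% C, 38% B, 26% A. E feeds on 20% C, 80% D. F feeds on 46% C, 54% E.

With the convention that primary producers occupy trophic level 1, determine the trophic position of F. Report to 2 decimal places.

B: 1 + 1 = 2
C: 1 + 1 = 2
D: 1 + (0.36×2 + 0.38×2 + 0.26×1) = 2.74
E: 1 + (0.2×2 + 0.8×2.74) = 3.592
F: 1 + (0.46×2 + 0.54×3.592) = 3.85968

3.86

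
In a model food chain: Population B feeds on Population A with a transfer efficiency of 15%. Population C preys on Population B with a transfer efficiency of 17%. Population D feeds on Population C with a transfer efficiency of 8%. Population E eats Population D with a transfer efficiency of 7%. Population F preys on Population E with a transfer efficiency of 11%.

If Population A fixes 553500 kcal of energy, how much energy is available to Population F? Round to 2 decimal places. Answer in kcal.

8.69 kcal

Population B: 553500 × 0.15 = 83025 kcal
Population C: 83025 × 0.17 = 14114.25 kcal
Population D: 14114.25 × 0.08 = 1129.14 kcal
Population E: 1129.14 × 0.07 = 79.0398 kcal
Population F: 79.0398 × 0.11 = 8.694378 kcal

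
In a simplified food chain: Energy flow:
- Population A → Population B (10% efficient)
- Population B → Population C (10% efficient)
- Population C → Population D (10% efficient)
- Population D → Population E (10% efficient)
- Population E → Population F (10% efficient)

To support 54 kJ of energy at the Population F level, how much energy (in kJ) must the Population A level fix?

Cumulative transfer efficiency: 0.1 × 0.1 × 0.1 × 0.1 × 0.1 = 0.00001
Population A energy = 54 / 0.00001 = 5400000 kJ

5400000 kJ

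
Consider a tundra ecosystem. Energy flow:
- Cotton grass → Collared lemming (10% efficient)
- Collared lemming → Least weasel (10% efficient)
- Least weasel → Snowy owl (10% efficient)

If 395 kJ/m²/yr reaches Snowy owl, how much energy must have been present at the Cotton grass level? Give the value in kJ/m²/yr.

Cumulative transfer efficiency: 0.1 × 0.1 × 0.1 = 0.001
Cotton grass energy = 395 / 0.001 = 395000 kJ/m²/yr

395000 kJ/m²/yr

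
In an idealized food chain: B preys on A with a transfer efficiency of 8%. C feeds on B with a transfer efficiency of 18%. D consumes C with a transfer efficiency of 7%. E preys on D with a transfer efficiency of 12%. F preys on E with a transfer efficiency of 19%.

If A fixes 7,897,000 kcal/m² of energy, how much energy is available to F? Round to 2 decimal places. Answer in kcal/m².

181.49 kcal/m²

B: 7897000 × 0.08 = 631760 kcal/m²
C: 631760 × 0.18 = 113716.8 kcal/m²
D: 113716.8 × 0.07 = 7960.176 kcal/m²
E: 7960.176 × 0.12 = 955.22112 kcal/m²
F: 955.22112 × 0.19 = 181.4920128 kcal/m²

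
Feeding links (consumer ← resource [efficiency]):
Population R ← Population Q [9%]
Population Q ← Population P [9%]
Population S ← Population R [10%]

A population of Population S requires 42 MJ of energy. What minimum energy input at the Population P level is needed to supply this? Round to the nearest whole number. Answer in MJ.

Cumulative transfer efficiency: 0.09 × 0.09 × 0.1 = 0.00081
Population P energy = 42 / 0.00081 = 51852 MJ

51852 MJ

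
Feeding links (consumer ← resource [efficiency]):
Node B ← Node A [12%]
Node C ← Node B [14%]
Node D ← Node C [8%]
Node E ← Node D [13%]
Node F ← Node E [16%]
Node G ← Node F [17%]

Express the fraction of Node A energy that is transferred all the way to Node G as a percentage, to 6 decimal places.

0.000475%

Product of link efficiencies: 0.12 × 0.14 × 0.08 × 0.13 × 0.16 × 0.17 = 0.000004752384
As a percentage: 0.000004752384 × 100 = 0.000475%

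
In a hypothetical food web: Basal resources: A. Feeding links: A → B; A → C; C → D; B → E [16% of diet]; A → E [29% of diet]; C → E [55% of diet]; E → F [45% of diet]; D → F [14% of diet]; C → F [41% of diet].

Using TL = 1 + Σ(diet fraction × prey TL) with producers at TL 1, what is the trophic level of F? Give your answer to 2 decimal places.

3.46

B: 1 + 1 = 2
C: 1 + 1 = 2
D: 1 + 2 = 3
E: 1 + (0.16×2 + 0.29×1 + 0.55×2) = 2.71
F: 1 + (0.45×2.71 + 0.14×3 + 0.41×2) = 3.4595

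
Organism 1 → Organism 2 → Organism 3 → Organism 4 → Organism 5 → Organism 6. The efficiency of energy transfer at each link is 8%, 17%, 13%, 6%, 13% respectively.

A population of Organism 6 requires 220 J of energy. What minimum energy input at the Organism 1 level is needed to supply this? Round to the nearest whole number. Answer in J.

15953127 J

Cumulative transfer efficiency: 0.08 × 0.17 × 0.13 × 0.06 × 0.13 = 0.0000137904
Organism 1 energy = 220 / 0.0000137904 = 15953127 J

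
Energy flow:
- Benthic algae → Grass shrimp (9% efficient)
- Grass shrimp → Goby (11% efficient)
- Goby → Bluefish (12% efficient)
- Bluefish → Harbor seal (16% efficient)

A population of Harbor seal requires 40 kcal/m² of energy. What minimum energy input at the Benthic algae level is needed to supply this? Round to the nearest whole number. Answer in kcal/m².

210438 kcal/m²

Cumulative transfer efficiency: 0.09 × 0.11 × 0.12 × 0.16 = 0.00019008
Benthic algae energy = 40 / 0.00019008 = 210438 kcal/m²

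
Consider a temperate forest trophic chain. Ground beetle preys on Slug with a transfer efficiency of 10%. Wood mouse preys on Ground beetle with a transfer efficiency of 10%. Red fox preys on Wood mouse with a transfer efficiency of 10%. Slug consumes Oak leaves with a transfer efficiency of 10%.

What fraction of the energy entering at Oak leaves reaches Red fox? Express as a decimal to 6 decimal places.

Product of link efficiencies: 0.1 × 0.1 × 0.1 × 0.1 = 0.0001

0.000100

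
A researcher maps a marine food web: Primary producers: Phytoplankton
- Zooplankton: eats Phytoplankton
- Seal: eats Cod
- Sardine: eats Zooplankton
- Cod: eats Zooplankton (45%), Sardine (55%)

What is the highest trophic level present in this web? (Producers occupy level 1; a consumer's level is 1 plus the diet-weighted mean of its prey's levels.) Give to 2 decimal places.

Zooplankton: 1 + 1 = 2
Sardine: 1 + 2 = 3
Cod: 1 + (0.45×2 + 0.55×3) = 3.55
Seal: 1 + 3.55 = 4.55

4.55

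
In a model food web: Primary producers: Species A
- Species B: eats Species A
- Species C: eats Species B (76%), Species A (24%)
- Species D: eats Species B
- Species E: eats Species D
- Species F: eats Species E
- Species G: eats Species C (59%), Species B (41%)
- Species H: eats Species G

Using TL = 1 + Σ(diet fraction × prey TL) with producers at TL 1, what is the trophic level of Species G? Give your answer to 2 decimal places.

3.45

Species B: 1 + 1 = 2
Species C: 1 + (0.76×2 + 0.24×1) = 2.76
Species D: 1 + 2 = 3
Species E: 1 + 3 = 4
Species F: 1 + 4 = 5
Species G: 1 + (0.59×2.76 + 0.41×2) = 3.4484
Species H: 1 + 3.4484 = 4.4484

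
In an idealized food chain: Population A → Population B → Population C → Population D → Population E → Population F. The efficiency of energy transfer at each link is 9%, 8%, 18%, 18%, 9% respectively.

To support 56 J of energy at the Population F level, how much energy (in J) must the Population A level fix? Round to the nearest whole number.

Cumulative transfer efficiency: 0.09 × 0.08 × 0.18 × 0.18 × 0.09 = 0.0000209952
Population A energy = 56 / 0.0000209952 = 2667276 J

2667276 J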